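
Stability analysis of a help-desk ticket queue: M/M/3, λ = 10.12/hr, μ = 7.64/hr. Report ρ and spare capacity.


Total capacity cμ = 3·7.64 = 22.92/hr
ρ = λ/(cμ) = 10.12/22.92 = 0.4415
Stable ⇔ ρ < 1: YES
Spare capacity = cμ − λ = 22.92 − 10.12 = 12.80/hr

Final: ρ = 0.4415; stable; margin = 12.80/hr


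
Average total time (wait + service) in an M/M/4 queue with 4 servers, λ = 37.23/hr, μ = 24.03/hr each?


a = 1.5493; ρ = 0.3873; P₀ = 0.210032
Lq = P₀·a^c·ρ/(c!(1−ρ)²) = 0.05203
Wq = Lq/λ = 0.05203/37.23 = 0.001398 hr
W = Wq + 1/μ = 0.001398 + 0.04161 = 0.04301 hr

Final: 0.04301 hr


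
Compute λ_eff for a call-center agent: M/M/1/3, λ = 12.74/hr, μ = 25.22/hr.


ρ = 0.5052; P_K = (1−ρ)ρ^3/(1−ρ^4) = 0.068232
λ_eff = λ(1 − P_K) = 12.74·(1 − 0.068232) = 12.74·0.931768 = 11.8707 /hr

Final: 11.8707 /hr


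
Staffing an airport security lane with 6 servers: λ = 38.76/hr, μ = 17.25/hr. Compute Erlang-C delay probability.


a = λ/μ = 2.2470; ρ = a/6 = 0.3745
P₀ = 0.105404 (from M/M/c formula)
C(c,a) = [a^c/(c!(1−ρ))]·P₀ = [128.69688/(720·0.6255)]·0.105404
= 0.28576·0.105404 = 0.030120

Final: 0.030120


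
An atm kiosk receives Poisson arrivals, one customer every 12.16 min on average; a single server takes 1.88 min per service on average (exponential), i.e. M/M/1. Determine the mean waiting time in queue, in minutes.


λ = 60/12.16 = 4.9342 /hr
μ = 60/1.88 = 31.9149 /hr
ρ = λ/μ = 4.9342/31.9149 = 0.1546
Wq = ρ/(μ−λ) = 0.1546/(31.9149−4.9342) = 0.005730 hr
In minutes: 0.005730·60 = 0.3438 min

Final: 0.3438 min


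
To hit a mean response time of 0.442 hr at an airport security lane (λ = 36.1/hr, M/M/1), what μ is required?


W = 1/(μ−λ) ⇒ μ − λ = 1/W = 1/0.442 = 2.2624
μ = λ + 1/W = 36.1 + 2.2624 = 38.3624 per hr

Final: 38.3624 /hr


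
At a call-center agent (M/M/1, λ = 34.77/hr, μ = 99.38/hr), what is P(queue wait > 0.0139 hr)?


ρ = 34.77/99.38 = 0.3499
P(Wq > t) = ρ·e^{−(μ−λ)t} = 0.3499·e^{−0.8981}
= 0.3499·0.407351 = 0.142520

Final: 0.142520


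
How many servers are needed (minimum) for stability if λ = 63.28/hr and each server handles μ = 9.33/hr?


Stability requires cμ > λ ⇔ c > λ/μ.
λ/μ = 63.28/9.33 = 6.7824
Minimum integer c = ⌊6.7824⌋ + 1 = 7
Check: 7·9.33 = 65.31 > 63.28, while 6·9.33 = 55.98 ≤ 63.28

Final: 7 servers


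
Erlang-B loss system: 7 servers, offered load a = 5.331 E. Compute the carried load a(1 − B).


B(7,5.331) = 0.141581 (Erlang-B)
Carried load = a(1 − B) = 5.331·(1 − 0.141581) = 5.331·0.858419 = 4.5762 E

Final: 4.5762 Erlangs


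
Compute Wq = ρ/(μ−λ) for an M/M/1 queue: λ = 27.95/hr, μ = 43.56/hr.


ρ = 27.95/43.56 = 0.6416
Wq = ρ/(μ−λ) = 0.6416/(43.56 − 27.95) = 0.6416/15.61 = 0.04110 hr

Final: 0.04110 hr


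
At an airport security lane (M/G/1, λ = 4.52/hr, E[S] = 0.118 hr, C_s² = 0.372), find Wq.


ρ = λ·E[S] = 4.52·0.118 = 0.5334
E[S²] = E[S]²(1+C_s²) = 0.118²·(1+0.372) = 0.019104
Wq = λ·E[S²]/(2(1−ρ)) = 4.52·0.019104/(2·0.4666) = 0.09252 hr

Final: 0.09252 hr


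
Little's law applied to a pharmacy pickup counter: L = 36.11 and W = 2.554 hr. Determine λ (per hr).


λ = L/W = 36.11/2.554 = 14.1386 /hr

Final: 14.1386 /hr


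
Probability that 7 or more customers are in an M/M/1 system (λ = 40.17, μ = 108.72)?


ρ = 40.17/108.72 = 0.3695
P(N ≥ n) = ρ^n = 0.3695^7 = 0.0009400

Final: 0.0009400


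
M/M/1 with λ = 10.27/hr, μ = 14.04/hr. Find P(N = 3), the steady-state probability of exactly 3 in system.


ρ = 10.27/14.04 = 0.7315
P_n = (1−ρ)·ρ^n = (1 − 0.7315)·0.7315^3 = 0.2685·0.391390 = 0.105096

Final: 0.105096


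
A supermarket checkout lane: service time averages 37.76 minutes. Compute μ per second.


μ = 1/(service time) in consistent units.
1 second = 0.0166667 min, so μ = 0.0166667/37.76 = 0.0004414 per second

Final: 0.0004414 /sec


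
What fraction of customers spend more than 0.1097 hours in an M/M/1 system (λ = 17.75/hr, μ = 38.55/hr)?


W ~ Exponential(μ−λ) for M/M/1.
μ − λ = 38.55 − 17.75 = 20.8000
P(W > t) = e^{−(μ−λ)t} = e^{−2.2818} = 0.102104

Final: 0.102104


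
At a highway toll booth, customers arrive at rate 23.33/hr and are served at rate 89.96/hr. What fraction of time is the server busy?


ρ = λ/μ = 23.33/89.96 = 0.2593

Final: 0.2593


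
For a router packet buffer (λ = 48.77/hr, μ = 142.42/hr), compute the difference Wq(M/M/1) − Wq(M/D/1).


ρ = 48.77/142.42 = 0.3424
Wq(M/M/1) = ρ/(μ−λ) = 0.3424/93.65 = 0.003657 hr
Wq(M/D/1) = ρ/(2(μ−λ)) = 0.001828 hr
Savings = 0.003657 − 0.001828 = 0.001828 hr

Final: 0.001828 hr


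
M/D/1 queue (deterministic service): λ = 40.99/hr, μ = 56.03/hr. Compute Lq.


ρ = 40.99/56.03 = 0.7316
M/D/1: Lq = ρ²/(2(1−ρ)) = 0.5352/(2·0.2684) = 0.99691

Final: 0.99691


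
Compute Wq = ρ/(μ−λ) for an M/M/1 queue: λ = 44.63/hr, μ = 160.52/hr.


ρ = 44.63/160.52 = 0.2780
Wq = ρ/(μ−λ) = 0.2780/(160.52 − 44.63) = 0.2780/115.89 = 0.002399 hr

Final: 0.002399 hr


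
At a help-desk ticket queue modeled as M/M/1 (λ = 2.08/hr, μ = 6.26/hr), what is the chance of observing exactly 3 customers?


ρ = 2.08/6.26 = 0.3323
P_n = (1−ρ)·ρ^n = (1 − 0.3323)·0.3323^3 = 0.6677·0.036683 = 0.024495

Final: 0.024495


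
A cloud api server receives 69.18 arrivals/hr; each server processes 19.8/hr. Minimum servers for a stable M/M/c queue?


Stability requires cμ > λ ⇔ c > λ/μ.
λ/μ = 69.18/19.8 = 3.4939
Minimum integer c = ⌊3.4939⌋ + 1 = 4
Check: 4·19.8 = 79.20 > 69.18, while 3·19.8 = 59.40 ≤ 69.18

Final: 4 servers


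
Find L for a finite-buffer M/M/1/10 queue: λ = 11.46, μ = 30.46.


ρ = 11.46/30.46 = 0.3762
L = ρ[1 − (K+1)ρ^K + Kρ^(K+1)] / [(1−ρ)(1−ρ^(K+1))]
Numerator: 0.3762·(1 − 11·0.00005683 + 10·0.00002138) = 0.376076
Denominator: (0.6238)·(0.999979) = 0.623756
L = 0.376076/0.623756 = 0.6029

Final: 0.6029


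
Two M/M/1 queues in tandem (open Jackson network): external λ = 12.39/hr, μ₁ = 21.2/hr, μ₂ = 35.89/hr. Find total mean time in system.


Each node sees arrival rate λ = 12.39/hr (tandem ⇒ throughput preserved).
W₁ = 1/(μ₁−λ) = 1/(21.2−12.39) = 0.11351 hr
W₂ = 1/(μ₂−λ) = 1/(35.89−12.39) = 0.04255 hr
W_total = W₁ + W₂ = 0.11351 + 0.04255 = 0.15606 hr

Final: 0.15606 hr


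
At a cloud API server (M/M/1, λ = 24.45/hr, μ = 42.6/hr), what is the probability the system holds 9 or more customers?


ρ = 24.45/42.6 = 0.5739
P(N ≥ n) = ρ^n = 0.5739^9 = 0.006758

Final: 0.006758


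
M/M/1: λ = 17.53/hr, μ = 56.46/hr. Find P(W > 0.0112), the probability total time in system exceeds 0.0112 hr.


W ~ Exponential(μ−λ) for M/M/1.
μ − λ = 56.46 − 17.53 = 38.9300
P(W > t) = e^{−(μ−λ)t} = e^{−0.4360} = 0.646607

Final: 0.646607


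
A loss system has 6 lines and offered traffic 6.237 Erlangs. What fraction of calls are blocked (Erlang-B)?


B(c,a) = (a^c/c!) / Σ_{k=0}^{c} a^k/k!
a^6/6! = 81.756439
Σ terms (k=0..6): 1.00000 + 6.23700 + 19.45008 + 40.43673 + 63.05096 + 78.64977 + 81.75644 = 290.580987
B = 81.756439/290.580987 = 0.281355

Final: 0.281355


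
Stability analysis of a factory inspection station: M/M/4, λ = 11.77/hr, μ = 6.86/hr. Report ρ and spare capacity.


Total capacity cμ = 4·6.86 = 27.44/hr
ρ = λ/(cμ) = 11.77/27.44 = 0.4289
Stable ⇔ ρ < 1: YES
Spare capacity = cμ − λ = 27.44 − 11.77 = 15.67/hr

Final: ρ = 0.4289; stable; margin = 15.67/hr


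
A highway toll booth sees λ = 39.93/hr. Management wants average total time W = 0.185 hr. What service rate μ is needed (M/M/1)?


W = 1/(μ−λ) ⇒ μ − λ = 1/W = 1/0.185 = 5.4054
μ = λ + 1/W = 39.93 + 5.4054 = 45.3354 per hr

Final: 45.3354 /hr


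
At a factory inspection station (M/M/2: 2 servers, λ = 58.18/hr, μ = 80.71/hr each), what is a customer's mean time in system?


a = 0.7209; ρ = 0.3604; P₀ = 0.470128
Lq = P₀·a^c·ρ/(c!(1−ρ)²) = 0.10763
Wq = Lq/λ = 0.10763/58.18 = 0.001850 hr
W = Wq + 1/μ = 0.001850 + 0.01239 = 0.01424 hr

Final: 0.01424 hr


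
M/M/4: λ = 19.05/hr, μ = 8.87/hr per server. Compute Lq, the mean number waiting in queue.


a = λ/μ = 2.1477; ρ = a/4 = 0.5369
P₀ = 0.110872
Lq = P₀·a^c·ρ / (c!·(1−ρ)²) = 0.110872·21.27578·0.5369/(24·0.21444)
= 0.24609

Final: 0.24609


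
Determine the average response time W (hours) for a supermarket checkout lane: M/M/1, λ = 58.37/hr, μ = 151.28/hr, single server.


W = 1/(μ−λ) = 1/(151.28 − 58.37) = 1/92.91 = 0.01076 hr

Final: 0.01076 hr


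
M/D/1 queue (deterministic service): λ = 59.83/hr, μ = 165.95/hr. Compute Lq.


ρ = 59.83/165.95 = 0.3605
M/D/1: Lq = ρ²/(2(1−ρ)) = 0.1300/(2·0.6395) = 0.10163

Final: 0.10163


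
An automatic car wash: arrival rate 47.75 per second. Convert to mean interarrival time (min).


Mean interarrival time = 1/λ = 1/47.75 second = 0.02094 second
In minutes: 0.02094 × 0.0166667 = 0.0003490 min

Final: 0.0003490 min


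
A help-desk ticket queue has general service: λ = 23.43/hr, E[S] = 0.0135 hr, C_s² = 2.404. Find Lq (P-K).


ρ = λ·E[S] = 23.43·0.0135 = 0.3163
Lq = ρ²(1+C_s²)/(2(1−ρ)) = 0.1000·(1+2.404)/(2·0.6837)
= 0.1000·3.4040/1.3674 = 0.24906

Final: 0.24906


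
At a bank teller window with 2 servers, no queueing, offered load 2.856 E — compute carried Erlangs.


B(2,2.856) = 0.514013 (Erlang-B)
Carried load = a(1 − B) = 2.856·(1 − 0.514013) = 2.856·0.485987 = 1.3880 E

Final: 1.3880 Erlangs


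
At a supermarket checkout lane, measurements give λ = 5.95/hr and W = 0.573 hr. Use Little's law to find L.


L = λW = 5.95·0.573 = 3.4093

Final: 3.4093


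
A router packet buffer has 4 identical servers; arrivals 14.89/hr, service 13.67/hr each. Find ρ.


ρ = λ/(cμ) = 14.89/(4·13.67) = 14.89/54.68 = 0.2723

Final: 0.2723


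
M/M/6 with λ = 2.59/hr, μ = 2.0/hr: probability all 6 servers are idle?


a = λ/μ = 2.59/2.0 = 1.2950; ρ = a/c = 0.2158
Σ_{k=0}^{5} a^k/k! (terms k=0..5) = 1.00000 + 1.29500 + 0.83851 + 0.36196 + 0.11718 + 0.03035 = 3.64300
Tail: a^6/(6!(1−ρ)) = 4.71649/(720·0.7842) = 0.008354
P₀ = 1/(3.64300 + 0.008354) = 1/3.65136 = 0.273871

Final: 0.273871


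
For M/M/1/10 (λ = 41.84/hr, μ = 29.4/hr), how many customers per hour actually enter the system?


ρ = 1.4231; P_K = (1−ρ)ρ^10/(1−ρ^11) = 0.303583
λ_eff = λ(1 − P_K) = 41.84·(1 − 0.303583) = 41.84·0.696417 = 29.1381 /hr

Final: 29.1381 /hr


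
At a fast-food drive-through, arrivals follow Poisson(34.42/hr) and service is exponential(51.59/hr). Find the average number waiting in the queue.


ρ = 34.42/51.59 = 0.6672
Lq = ρ²/(1−ρ) = 0.4451/0.3328 = 1.3375

Final: 1.3375


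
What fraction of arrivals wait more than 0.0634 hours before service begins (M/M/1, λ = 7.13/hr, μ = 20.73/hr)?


ρ = 7.13/20.73 = 0.3439
P(Wq > t) = ρ·e^{−(μ−λ)t} = 0.3439·e^{−0.8622}
= 0.3439·0.422215 = 0.145219

Final: 0.145219


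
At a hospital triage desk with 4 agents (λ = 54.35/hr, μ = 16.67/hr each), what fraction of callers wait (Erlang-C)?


a = λ/μ = 3.2603; ρ = a/4 = 0.8151
P₀ = 0.024502 (from M/M/c formula)
C(c,a) = [a^c/(c!(1−ρ))]·P₀ = [112.99411/(24·0.1849)]·0.024502
= 25.46109·0.024502 = 0.623854

Final: 0.623854


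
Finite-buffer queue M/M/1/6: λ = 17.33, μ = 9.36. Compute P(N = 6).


ρ = λ/μ = 17.33/9.36 = 1.8515
P_K = (1−ρ)ρ^K/(1−ρ^(K+1)) = (-0.8515·40.284343)/(1 − 74.586289)
= -34.301946/-73.586289 = 0.466146

Final: 0.466146


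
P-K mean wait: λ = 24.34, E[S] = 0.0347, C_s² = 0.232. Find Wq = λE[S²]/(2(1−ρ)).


ρ = λ·E[S] = 24.34·0.0347 = 0.8446
E[S²] = E[S]²(1+C_s²) = 0.0347²·(1+0.232) = 0.001483
Wq = λ·E[S²]/(2(1−ρ)) = 24.34·0.001483/(2·0.1554) = 0.11617 hr

Final: 0.11617 hr


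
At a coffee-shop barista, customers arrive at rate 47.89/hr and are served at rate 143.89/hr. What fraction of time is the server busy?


ρ = λ/μ = 47.89/143.89 = 0.3328

Final: 0.3328


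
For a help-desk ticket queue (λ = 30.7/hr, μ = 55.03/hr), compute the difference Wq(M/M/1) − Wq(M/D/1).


ρ = 30.7/55.03 = 0.5579
Wq(M/M/1) = ρ/(μ−λ) = 0.5579/24.33 = 0.02293 hr
Wq(M/D/1) = ρ/(2(μ−λ)) = 0.01146 hr
Savings = 0.02293 − 0.01146 = 0.01146 hr

Final: 0.01146 hr


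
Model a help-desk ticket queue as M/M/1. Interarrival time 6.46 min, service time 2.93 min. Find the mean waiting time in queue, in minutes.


λ = 60/6.46 = 9.2879 /hr
μ = 60/2.93 = 20.4778 /hr
ρ = λ/μ = 9.2879/20.4778 = 0.4536
Wq = ρ/(μ−λ) = 0.4536/(20.4778−9.2879) = 0.04053 hr
In minutes: 0.04053·60 = 2.432 min

Final: 2.432 min


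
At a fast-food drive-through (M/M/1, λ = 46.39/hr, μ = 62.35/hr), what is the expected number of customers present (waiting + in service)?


ρ = λ/μ = 46.39/62.35 = 0.7440
L = ρ/(1−ρ) = 0.7440/(1 − 0.7440) = 0.7440/0.2560 = 2.9066

Final: 2.9066


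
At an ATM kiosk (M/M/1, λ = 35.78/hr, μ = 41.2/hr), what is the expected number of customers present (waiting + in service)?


ρ = λ/μ = 35.78/41.2 = 0.8684
L = ρ/(1−ρ) = 0.8684/(1 − 0.8684) = 0.8684/0.1316 = 6.6015

Final: 6.6015


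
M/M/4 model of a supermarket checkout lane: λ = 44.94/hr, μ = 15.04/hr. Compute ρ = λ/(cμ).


ρ = λ/(cμ) = 44.94/(4·15.04) = 44.94/60.16 = 0.7470

Final: 0.7470


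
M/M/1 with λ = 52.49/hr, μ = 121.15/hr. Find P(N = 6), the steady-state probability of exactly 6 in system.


ρ = 52.49/121.15 = 0.4333
P_n = (1−ρ)·ρ^n = (1 − 0.4333)·0.4333^6 = 0.5667·0.006615 = 0.003749

Final: 0.003749


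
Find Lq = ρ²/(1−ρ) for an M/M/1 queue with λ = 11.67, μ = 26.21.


ρ = 11.67/26.21 = 0.4452
Lq = ρ²/(1−ρ) = 0.1982/0.5548 = 0.3574

Final: 0.3574


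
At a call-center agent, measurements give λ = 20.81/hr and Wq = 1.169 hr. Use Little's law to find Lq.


Lq = λWq = 20.81·1.169 = 24.3269

Final: 24.3269


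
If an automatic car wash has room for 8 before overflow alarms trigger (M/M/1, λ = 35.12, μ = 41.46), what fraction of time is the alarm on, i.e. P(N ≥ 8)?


ρ = 35.12/41.46 = 0.8471
P(N ≥ n) = ρ^n = 0.8471^8 = 0.265095

Final: 0.265095


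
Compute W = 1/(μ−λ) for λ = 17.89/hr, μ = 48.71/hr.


W = 1/(μ−λ) = 1/(48.71 − 17.89) = 1/30.82 = 0.03245 hr

Final: 0.03245 hr


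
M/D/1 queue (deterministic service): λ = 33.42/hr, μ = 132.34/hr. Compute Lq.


ρ = 33.42/132.34 = 0.2525
M/D/1: Lq = ρ²/(2(1−ρ)) = 0.06377/(2·0.7475) = 0.04266

Final: 0.04266


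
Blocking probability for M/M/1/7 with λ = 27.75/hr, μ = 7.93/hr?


ρ = λ/μ = 27.75/7.93 = 3.4994
P_K = (1−ρ)ρ^K/(1−ρ^(K+1)) = (-2.4994·6425.820667)/(1 − 22486.320744)
= -16060.500077/-22485.320744 = 0.714266

Final: 0.714266


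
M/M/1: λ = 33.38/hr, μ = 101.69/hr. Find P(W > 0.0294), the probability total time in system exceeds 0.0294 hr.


W ~ Exponential(μ−λ) for M/M/1.
μ − λ = 101.69 − 33.38 = 68.3100
P(W > t) = e^{−(μ−λ)t} = e^{−2.0083} = 0.134215

Final: 0.134215


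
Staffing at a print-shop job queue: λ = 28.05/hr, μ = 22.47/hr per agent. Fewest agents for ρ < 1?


Stability requires cμ > λ ⇔ c > λ/μ.
λ/μ = 28.05/22.47 = 1.2483
Minimum integer c = ⌊1.2483⌋ + 1 = 2
Check: 2·22.47 = 44.94 > 28.05, while 1·22.47 = 22.47 ≤ 28.05

Final: 2 servers


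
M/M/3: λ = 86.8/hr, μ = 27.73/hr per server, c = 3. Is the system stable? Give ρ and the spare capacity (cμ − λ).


Total capacity cμ = 3·27.73 = 83.19/hr
ρ = λ/(cμ) = 86.8/83.19 = 1.0434
Stable ⇔ ρ < 1: NO
Spare capacity = cμ − λ = 83.19 − 86.8 = -3.61/hr

Final: ρ = 1.0434; unstable; margin = -3.61/hr


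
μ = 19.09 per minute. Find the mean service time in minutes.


Mean service time = 1/μ = 1/19.09 minute = 0.05238 minute
In minutes: 0.05238 × 1 = 0.05238 min

Final: 0.05238 min


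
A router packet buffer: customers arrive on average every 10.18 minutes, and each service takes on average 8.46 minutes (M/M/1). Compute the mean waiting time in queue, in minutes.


λ = 60/10.18 = 5.8939 /hr
μ = 60/8.46 = 7.0922 /hr
ρ = λ/μ = 5.8939/7.0922 = 0.8310
Wq = ρ/(μ−λ) = 0.8310/(7.0922−5.8939) = 0.69352 hr
In minutes: 0.69352·60 = 41.611 min

Final: 41.611 min


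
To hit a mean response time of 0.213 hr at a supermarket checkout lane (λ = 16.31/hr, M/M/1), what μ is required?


W = 1/(μ−λ) ⇒ μ − λ = 1/W = 1/0.213 = 4.6948
μ = λ + 1/W = 16.31 + 4.6948 = 21.0048 per hr

Final: 21.0048 /hr


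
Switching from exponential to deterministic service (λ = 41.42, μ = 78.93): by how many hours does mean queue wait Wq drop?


ρ = 41.42/78.93 = 0.5248
Wq(M/M/1) = ρ/(μ−λ) = 0.5248/37.51 = 0.01399 hr
Wq(M/D/1) = ρ/(2(μ−λ)) = 0.006995 hr
Savings = 0.01399 − 0.006995 = 0.006995 hr

Final: 0.006995 hr


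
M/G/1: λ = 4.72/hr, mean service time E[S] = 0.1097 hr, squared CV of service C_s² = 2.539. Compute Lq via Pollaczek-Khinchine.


ρ = λ·E[S] = 4.72·0.1097 = 0.5178
Lq = ρ²(1+C_s²)/(2(1−ρ)) = 0.2681·(1+2.539)/(2·0.4822)
= 0.2681·3.5390/0.9644 = 0.98380

Final: 0.98380


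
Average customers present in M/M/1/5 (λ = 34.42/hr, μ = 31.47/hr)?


ρ = 34.42/31.47 = 1.0937
L = ρ[1 − (K+1)ρ^K + Kρ^(K+1)] / [(1−ρ)(1−ρ^(K+1))]
Numerator: 1.0937·(1 − 6·1.565203 + 5·1.711925) = 0.184195
Denominator: (-0.09374)·(-0.711925) = 0.066736
L = 0.184195/0.066736 = 2.7601

Final: 2.7601


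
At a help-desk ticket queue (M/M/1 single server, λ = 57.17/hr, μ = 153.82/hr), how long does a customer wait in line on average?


ρ = 57.17/153.82 = 0.3717
Wq = ρ/(μ−λ) = 0.3717/(153.82 − 57.17) = 0.3717/96.65 = 0.003846 hr

Final: 0.003846 hr


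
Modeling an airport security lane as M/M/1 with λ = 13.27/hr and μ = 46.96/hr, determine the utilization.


ρ = λ/μ = 13.27/46.96 = 0.2826

Final: 0.2826


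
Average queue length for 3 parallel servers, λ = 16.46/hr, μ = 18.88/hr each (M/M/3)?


a = λ/μ = 0.8718; ρ = a/3 = 0.2906
P₀ = 0.415361
Lq = P₀·a^c·ρ / (c!·(1−ρ)²) = 0.415361·0.66265·0.2906/(6·0.50324)
= 0.02649

Final: 0.02649


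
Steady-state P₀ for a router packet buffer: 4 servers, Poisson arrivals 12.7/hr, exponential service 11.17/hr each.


a = λ/μ = 12.7/11.17 = 1.1370; ρ = a/c = 0.2842
Σ_{k=0}^{3} a^k/k! (terms k=0..3) = 1.00000 + 1.13697 + 0.64635 + 0.24496 = 3.02829
Tail: a^4/(4!(1−ρ)) = 1.67110/(24·0.7158) = 0.09728
P₀ = 1/(3.02829 + 0.09728) = 1/3.12557 = 0.319941

Final: 0.319941


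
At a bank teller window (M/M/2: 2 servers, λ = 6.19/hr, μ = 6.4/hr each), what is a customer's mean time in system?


a = 0.9672; ρ = 0.4836; P₀ = 0.348078
Lq = P₀·a^c·ρ/(c!(1−ρ)²) = 0.29523
Wq = Lq/λ = 0.29523/6.19 = 0.04770 hr
W = Wq + 1/μ = 0.04770 + 0.15625 = 0.20395 hr

Final: 0.20395 hr


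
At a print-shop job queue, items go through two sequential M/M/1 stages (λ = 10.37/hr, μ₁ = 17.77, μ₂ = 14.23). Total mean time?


Each node sees arrival rate λ = 10.37/hr (tandem ⇒ throughput preserved).
W₁ = 1/(μ₁−λ) = 1/(17.77−10.37) = 0.13514 hr
W₂ = 1/(μ₂−λ) = 1/(14.23−10.37) = 0.25907 hr
W_total = W₁ + W₂ = 0.13514 + 0.25907 = 0.39420 hr

Final: 0.39420 hr


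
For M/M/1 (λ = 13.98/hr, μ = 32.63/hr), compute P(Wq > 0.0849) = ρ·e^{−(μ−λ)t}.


ρ = 13.98/32.63 = 0.4284
P(Wq > t) = ρ·e^{−(μ−λ)t} = 0.4284·e^{−1.5834}
= 0.4284·0.205279 = 0.087950

Final: 0.087950


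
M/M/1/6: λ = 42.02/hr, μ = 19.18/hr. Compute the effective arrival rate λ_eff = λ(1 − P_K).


ρ = 2.1908; P_K = (1−ρ)ρ^6/(1−ρ^7) = 0.545804
λ_eff = λ(1 − P_K) = 42.02·(1 − 0.545804) = 42.02·0.454196 = 19.0853 /hr

Final: 19.0853 /hr


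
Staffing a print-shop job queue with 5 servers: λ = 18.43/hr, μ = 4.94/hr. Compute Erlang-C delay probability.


a = λ/μ = 3.7308; ρ = a/5 = 0.7462
P₀ = 0.019178 (from M/M/c formula)
C(c,a) = [a^c/(c!(1−ρ))]·P₀ = [722.75638/(120·0.2538)]·0.019178
= 23.72685·0.019178 = 0.455030

Final: 0.455030


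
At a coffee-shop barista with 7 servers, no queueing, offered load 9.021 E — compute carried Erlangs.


B(7,9.021) = 0.362641 (Erlang-B)
Carried load = a(1 − B) = 9.021·(1 − 0.362641) = 9.021·0.637359 = 5.7496 E

Final: 5.7496 Erlangs


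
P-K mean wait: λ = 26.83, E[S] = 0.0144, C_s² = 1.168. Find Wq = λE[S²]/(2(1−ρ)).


ρ = λ·E[S] = 26.83·0.0144 = 0.3864
E[S²] = E[S]²(1+C_s²) = 0.0144²·(1+1.168) = 0.0004496
Wq = λ·E[S²]/(2(1−ρ)) = 26.83·0.0004496/(2·0.6136) = 0.009828 hr

Final: 0.009828 hr


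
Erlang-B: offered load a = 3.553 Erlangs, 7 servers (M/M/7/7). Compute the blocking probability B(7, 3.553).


B(c,a) = (a^c/c!) / Σ_{k=0}^{c} a^k/k!
a^7/7! = 1.418195
Σ terms (k=0..7): 1.00000 + 3.55300 + 6.31190 + 7.47540 + 6.64002 + 4.71840 + 2.79408 + 1.41819 = 33.911001
B = 1.418195/33.911001 = 0.041821

Final: 0.041821


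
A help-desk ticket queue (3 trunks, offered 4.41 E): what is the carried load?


B(3,4.41) = 0.485733 (Erlang-B)
Carried load = a(1 − B) = 4.41·(1 − 0.485733) = 4.41·0.514267 = 2.2679 E

Final: 2.2679 Erlangs


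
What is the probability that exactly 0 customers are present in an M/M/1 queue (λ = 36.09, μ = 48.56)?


ρ = 36.09/48.56 = 0.7432
P_n = (1−ρ)·ρ^n = (1 − 0.7432)·0.7432^0 = 0.2568·1.000000 = 0.256796

Final: 0.256796


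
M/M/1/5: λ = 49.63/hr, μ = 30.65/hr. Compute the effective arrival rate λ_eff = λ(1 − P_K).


ρ = 1.6192; P_K = (1−ρ)ρ^5/(1−ρ^6) = 0.404892
λ_eff = λ(1 − P_K) = 49.63·(1 − 0.404892) = 49.63·0.595108 = 29.5352 /hr

Final: 29.5352 /hr


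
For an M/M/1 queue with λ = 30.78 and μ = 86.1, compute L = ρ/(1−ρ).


ρ = λ/μ = 30.78/86.1 = 0.3575
L = ρ/(1−ρ) = 0.3575/(1 − 0.3575) = 0.3575/0.6425 = 0.5564

Final: 0.5564


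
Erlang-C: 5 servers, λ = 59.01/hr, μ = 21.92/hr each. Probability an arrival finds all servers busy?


a = λ/μ = 2.6921; ρ = a/5 = 0.5384
P₀ = 0.065324 (from M/M/c formula)
C(c,a) = [a^c/(c!(1−ρ))]·P₀ = [141.39216/(120·0.4616)]·0.065324
= 2.55264·0.065324 = 0.166748

Final: 0.166748


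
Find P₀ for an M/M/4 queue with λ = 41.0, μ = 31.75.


a = λ/μ = 41.0/31.75 = 1.2913; ρ = a/c = 0.3228
Σ_{k=0}^{3} a^k/k! (terms k=0..3) = 1.00000 + 1.29134 + 0.83378 + 0.35890 = 3.48401
Tail: a^4/(4!(1−ρ)) = 2.78074/(24·0.6772) = 0.17110
P₀ = 1/(3.48401 + 0.17110) = 1/3.65511 = 0.273589

Final: 0.273589


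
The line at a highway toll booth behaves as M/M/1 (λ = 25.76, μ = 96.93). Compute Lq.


ρ = 25.76/96.93 = 0.2658
Lq = ρ²/(1−ρ) = 0.07063/0.7342 = 0.09619

Final: 0.09619


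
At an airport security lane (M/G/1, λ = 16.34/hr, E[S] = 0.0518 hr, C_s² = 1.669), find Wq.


ρ = λ·E[S] = 16.34·0.0518 = 0.8464
E[S²] = E[S]²(1+C_s²) = 0.0518²·(1+1.669) = 0.007162
Wq = λ·E[S²]/(2(1−ρ)) = 16.34·0.007162/(2·0.1536) = 0.38095 hr

Final: 0.38095 hr


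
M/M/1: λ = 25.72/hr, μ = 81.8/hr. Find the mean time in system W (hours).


W = 1/(μ−λ) = 1/(81.8 − 25.72) = 1/56.08 = 0.01783 hr

Final: 0.01783 hr


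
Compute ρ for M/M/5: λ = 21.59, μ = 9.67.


ρ = λ/(cμ) = 21.59/(5·9.67) = 21.59/48.35 = 0.4465

Final: 0.4465


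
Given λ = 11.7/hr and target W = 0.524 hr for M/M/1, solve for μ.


W = 1/(μ−λ) ⇒ μ − λ = 1/W = 1/0.524 = 1.9084
μ = λ + 1/W = 11.7 + 1.9084 = 13.6084 per hr

Final: 13.6084 /hr


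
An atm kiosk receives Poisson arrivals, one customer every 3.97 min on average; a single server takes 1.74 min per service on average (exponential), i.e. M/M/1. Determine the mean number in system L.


λ = 60/3.97 = 15.1134 /hr
μ = 60/1.74 = 34.4828 /hr
ρ = λ/μ = 15.1134/34.4828 = 0.4383
L = ρ/(1−ρ) = 0.4383/0.5617 = 0.7803

Final: 0.7803


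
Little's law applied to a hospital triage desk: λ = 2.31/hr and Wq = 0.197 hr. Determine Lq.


Lq = λWq = 2.31·0.197 = 0.4551

Final: 0.4551


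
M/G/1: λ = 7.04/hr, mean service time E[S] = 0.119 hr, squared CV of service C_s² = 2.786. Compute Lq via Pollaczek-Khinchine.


ρ = λ·E[S] = 7.04·0.119 = 0.8378
Lq = ρ²(1+C_s²)/(2(1−ρ)) = 0.7018·(1+2.786)/(2·0.1622)
= 0.7018·3.7860/0.3245 = 8.18902

Final: 8.18902


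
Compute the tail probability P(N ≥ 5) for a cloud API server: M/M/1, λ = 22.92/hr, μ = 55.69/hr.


ρ = 22.92/55.69 = 0.4116
P(N ≥ n) = ρ^n = 0.4116^5 = 0.011808

Final: 0.011808


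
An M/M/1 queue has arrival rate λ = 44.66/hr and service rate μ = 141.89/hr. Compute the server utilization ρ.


ρ = λ/μ = 44.66/141.89 = 0.3148

Final: 0.3148


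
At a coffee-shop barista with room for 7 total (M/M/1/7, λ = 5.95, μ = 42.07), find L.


ρ = 5.95/42.07 = 0.1414
L = ρ[1 − (K+1)ρ^K + Kρ^(K+1)] / [(1−ρ)(1−ρ^(K+1))]
Numerator: 0.1414·(1 − 8·0.000001132 + 7·0.0000001601) = 0.141430
Denominator: (0.8586)·(1.000000) = 0.858569
L = 0.141430/0.858569 = 0.1647

Final: 0.1647


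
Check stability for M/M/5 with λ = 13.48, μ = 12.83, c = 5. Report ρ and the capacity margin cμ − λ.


Total capacity cμ = 5·12.83 = 64.15/hr
ρ = λ/(cμ) = 13.48/64.15 = 0.2101
Stable ⇔ ρ < 1: YES
Spare capacity = cμ − λ = 64.15 − 13.48 = 50.67/hr

Final: ρ = 0.2101; stable; margin = 50.67/hr


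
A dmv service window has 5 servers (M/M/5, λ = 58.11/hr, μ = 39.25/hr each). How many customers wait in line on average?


a = λ/μ = 1.4805; ρ = a/5 = 0.2961
P₀ = 0.227184
Lq = P₀·a^c·ρ / (c!·(1−ρ)²) = 0.227184·7.11305·0.2961/(120·0.49547)
= 0.008048

Final: 0.008048


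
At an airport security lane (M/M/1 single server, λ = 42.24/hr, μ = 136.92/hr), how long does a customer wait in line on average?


ρ = 42.24/136.92 = 0.3085
Wq = ρ/(μ−λ) = 0.3085/(136.92 − 42.24) = 0.3085/94.68 = 0.003258 hr

Final: 0.003258 hr


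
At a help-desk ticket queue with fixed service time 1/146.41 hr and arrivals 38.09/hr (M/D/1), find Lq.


ρ = 38.09/146.41 = 0.2602
M/D/1: Lq = ρ²/(2(1−ρ)) = 0.06768/(2·0.7398) = 0.04574

Final: 0.04574


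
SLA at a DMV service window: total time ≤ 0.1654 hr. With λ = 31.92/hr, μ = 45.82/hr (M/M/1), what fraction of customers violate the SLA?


W ~ Exponential(μ−λ) for M/M/1.
μ − λ = 45.82 − 31.92 = 13.9000
P(W > t) = e^{−(μ−λ)t} = e^{−2.2991} = 0.100353

Final: 0.100353


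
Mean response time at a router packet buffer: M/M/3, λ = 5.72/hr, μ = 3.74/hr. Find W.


a = 1.5294; ρ = 0.5098; P₀ = 0.203447
Lq = P₀·a^c·ρ/(c!(1−ρ)²) = 0.25736
Wq = Lq/λ = 0.25736/5.72 = 0.04499 hr
W = Wq + 1/μ = 0.04499 + 0.26738 = 0.31237 hr

Final: 0.31237 hr


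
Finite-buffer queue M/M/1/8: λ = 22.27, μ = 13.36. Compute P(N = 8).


ρ = λ/μ = 22.27/13.36 = 1.6669
P_K = (1−ρ)ρ^K/(1−ρ^(K+1)) = (-0.6669·59.608758)/(1 − 99.362802)
= -39.754044/-98.362802 = 0.404157

Final: 0.404157


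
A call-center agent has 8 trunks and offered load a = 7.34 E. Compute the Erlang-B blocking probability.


B(c,a) = (a^c/c!) / Σ_{k=0}^{c} a^k/k!
a^8/8! = 208.952685
Σ terms (k=0..8): 1.00000 + 7.34000 + 26.93780 + 65.90782 + 120.94084 + 177.54116 + 217.19202 + 227.74135 + 208.95268 = 1053.553672
B = 208.952685/1053.553672 = 0.198331

Final: 0.198331


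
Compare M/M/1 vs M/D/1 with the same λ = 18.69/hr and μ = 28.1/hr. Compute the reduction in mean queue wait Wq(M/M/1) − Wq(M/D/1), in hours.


ρ = 18.69/28.1 = 0.6651
Wq(M/M/1) = ρ/(μ−λ) = 0.6651/9.41 = 0.07068 hr
Wq(M/D/1) = ρ/(2(μ−λ)) = 0.03534 hr
Savings = 0.07068 − 0.03534 = 0.03534 hr

Final: 0.03534 hr


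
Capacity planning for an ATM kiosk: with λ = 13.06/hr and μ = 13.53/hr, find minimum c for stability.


Stability requires cμ > λ ⇔ c > λ/μ.
λ/μ = 13.06/13.53 = 0.9653
Minimum integer c = ⌊0.9653⌋ + 1 = 1
Check: 1·13.53 = 13.53 > 13.06, while 0·13.53 = 0.00 ≤ 13.06

Final: 1 servers


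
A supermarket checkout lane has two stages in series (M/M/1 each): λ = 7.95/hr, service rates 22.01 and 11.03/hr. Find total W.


Each node sees arrival rate λ = 7.95/hr (tandem ⇒ throughput preserved).
W₁ = 1/(μ₁−λ) = 1/(22.01−7.95) = 0.07112 hr
W₂ = 1/(μ₂−λ) = 1/(11.03−7.95) = 0.32468 hr
W_total = W₁ + W₂ = 0.07112 + 0.32468 = 0.39580 hr

Final: 0.39580 hr


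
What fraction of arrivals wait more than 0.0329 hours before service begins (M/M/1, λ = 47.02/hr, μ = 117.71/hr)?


ρ = 47.02/117.71 = 0.3995
P(Wq > t) = ρ·e^{−(μ−λ)t} = 0.3995·e^{−2.3257}
= 0.3995·0.097715 = 0.039033

Final: 0.039033


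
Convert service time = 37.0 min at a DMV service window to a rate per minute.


μ = 1/(service time) in consistent units.
1 minute = 1 min, so μ = 1/37.0 = 0.02703 per minute

Final: 0.02703 /min


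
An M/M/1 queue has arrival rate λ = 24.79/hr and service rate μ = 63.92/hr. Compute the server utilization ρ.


ρ = λ/μ = 24.79/63.92 = 0.3878

Final: 0.3878


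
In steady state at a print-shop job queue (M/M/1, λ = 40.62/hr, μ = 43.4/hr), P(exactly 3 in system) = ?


ρ = 40.62/43.4 = 0.9359
P_n = (1−ρ)·ρ^n = (1 − 0.9359)·0.9359^3 = 0.06406·0.819881 = 0.052518

Final: 0.052518


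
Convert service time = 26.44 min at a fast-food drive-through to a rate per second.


μ = 1/(service time) in consistent units.
1 second = 0.0166667 min, so μ = 0.0166667/26.44 = 0.0006304 per second

Final: 0.0006304 /sec


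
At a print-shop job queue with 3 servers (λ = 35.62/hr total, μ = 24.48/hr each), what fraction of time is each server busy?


ρ = λ/(cμ) = 35.62/(3·24.48) = 35.62/73.44 = 0.4850

Final: 0.4850


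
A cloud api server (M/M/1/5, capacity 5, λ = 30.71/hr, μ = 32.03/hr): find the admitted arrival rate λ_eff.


ρ = 0.9588; P_K = (1−ρ)ρ^5/(1−ρ^6) = 0.149636
λ_eff = λ(1 − P_K) = 30.71·(1 − 0.149636) = 30.71·0.850364 = 26.1147 /hr

Final: 26.1147 /hr


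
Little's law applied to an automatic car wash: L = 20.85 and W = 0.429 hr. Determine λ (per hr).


λ = L/W = 20.85/0.429 = 48.6014 /hr

Final: 48.6014 /hr


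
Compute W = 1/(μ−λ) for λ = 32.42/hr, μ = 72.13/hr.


W = 1/(μ−λ) = 1/(72.13 − 32.42) = 1/39.71 = 0.02518 hr

Final: 0.02518 hr


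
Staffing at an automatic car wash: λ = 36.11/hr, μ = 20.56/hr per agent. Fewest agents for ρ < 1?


Stability requires cμ > λ ⇔ c > λ/μ.
λ/μ = 36.11/20.56 = 1.7563
Minimum integer c = ⌊1.7563⌋ + 1 = 2
Check: 2·20.56 = 41.12 > 36.11, while 1·20.56 = 20.56 ≤ 36.11

Final: 2 servers


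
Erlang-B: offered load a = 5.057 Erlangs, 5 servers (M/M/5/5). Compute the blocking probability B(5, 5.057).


B(c,a) = (a^c/c!) / Σ_{k=0}^{c} a^k/k!
a^5/5! = 27.560273
Σ terms (k=0..5): 1.00000 + 5.05700 + 12.78662 + 21.55399 + 27.24963 + 27.56027 = 95.207512
B = 27.560273/95.207512 = 0.289476

Final: 0.289476


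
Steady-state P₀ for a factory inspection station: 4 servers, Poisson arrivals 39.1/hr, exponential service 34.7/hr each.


a = λ/μ = 39.1/34.7 = 1.1268; ρ = a/c = 0.2817
Σ_{k=0}^{3} a^k/k! (terms k=0..3) = 1.00000 + 1.12680 + 0.63484 + 0.23845 = 3.00009
Tail: a^4/(4!(1−ρ)) = 1.61209/(24·0.7183) = 0.09351
P₀ = 1/(3.00009 + 0.09351) = 1/3.09360 = 0.323248

Final: 0.323248


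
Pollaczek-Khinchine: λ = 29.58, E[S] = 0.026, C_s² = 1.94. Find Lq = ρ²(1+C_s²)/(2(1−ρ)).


ρ = λ·E[S] = 29.58·0.026 = 0.7691
Lq = ρ²(1+C_s²)/(2(1−ρ)) = 0.5915·(1+1.94)/(2·0.2309)
= 0.5915·2.9400/0.4618 = 3.76529

Final: 3.76529


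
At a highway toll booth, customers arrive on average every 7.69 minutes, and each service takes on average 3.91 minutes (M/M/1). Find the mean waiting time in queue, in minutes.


λ = 60/7.69 = 7.8023 /hr
μ = 60/3.91 = 15.3453 /hr
ρ = λ/μ = 7.8023/15.3453 = 0.5085
Wq = ρ/(μ−λ) = 0.5085/(15.3453−7.8023) = 0.06741 hr
In minutes: 0.06741·60 = 4.044 min

Final: 4.044 min


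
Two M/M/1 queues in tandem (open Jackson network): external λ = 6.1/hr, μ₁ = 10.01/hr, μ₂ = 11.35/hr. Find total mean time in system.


Each node sees arrival rate λ = 6.1/hr (tandem ⇒ throughput preserved).
W₁ = 1/(μ₁−λ) = 1/(10.01−6.1) = 0.25575 hr
W₂ = 1/(μ₂−λ) = 1/(11.35−6.1) = 0.19048 hr
W_total = W₁ + W₂ = 0.25575 + 0.19048 = 0.44623 hr

Final: 0.44623 hr


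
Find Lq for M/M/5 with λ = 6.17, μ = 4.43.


a = λ/μ = 1.3928; ρ = a/5 = 0.2786
P₀ = 0.248120
Lq = P₀·a^c·ρ / (c!·(1−ρ)²) = 0.248120·5.24092·0.2786/(120·0.52048)
= 0.005800

Final: 0.005800


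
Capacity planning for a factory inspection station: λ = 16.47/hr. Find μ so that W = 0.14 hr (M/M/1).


W = 1/(μ−λ) ⇒ μ − λ = 1/W = 1/0.14 = 7.1429
μ = λ + 1/W = 16.47 + 7.1429 = 23.6129 per hr

Final: 23.6129 /hr


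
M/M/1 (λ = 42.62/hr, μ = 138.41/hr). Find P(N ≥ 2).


ρ = 42.62/138.41 = 0.3079
P(N ≥ n) = ρ^n = 0.3079^2 = 0.094818

Final: 0.094818


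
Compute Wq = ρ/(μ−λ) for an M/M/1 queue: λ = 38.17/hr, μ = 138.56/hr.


ρ = 38.17/138.56 = 0.2755
Wq = ρ/(μ−λ) = 0.2755/(138.56 − 38.17) = 0.2755/100.39 = 0.002744 hr

Final: 0.002744 hr


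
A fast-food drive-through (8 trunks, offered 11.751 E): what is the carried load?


B(8,11.751) = 0.413125 (Erlang-B)
Carried load = a(1 − B) = 11.751·(1 − 0.413125) = 11.751·0.586875 = 6.8964 E

Final: 6.8964 Erlangs


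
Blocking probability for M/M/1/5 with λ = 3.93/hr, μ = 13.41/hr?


ρ = λ/μ = 3.93/13.41 = 0.2931
P_K = (1−ρ)ρ^K/(1−ρ^(K+1)) = (0.7069·0.002162)/(1 − 0.0006336)
= 0.001528/0.999366 = 0.001529

Final: 0.001529


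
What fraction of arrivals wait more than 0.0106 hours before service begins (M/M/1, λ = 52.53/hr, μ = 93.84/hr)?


ρ = 52.53/93.84 = 0.5598
P(Wq > t) = ρ·e^{−(μ−λ)t} = 0.5598·e^{−0.4379}
= 0.5598·0.645399 = 0.361283

Final: 0.361283


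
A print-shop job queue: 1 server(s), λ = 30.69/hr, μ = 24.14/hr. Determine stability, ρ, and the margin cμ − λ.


Total capacity cμ = 1·24.14 = 24.14/hr
ρ = λ/(cμ) = 30.69/24.14 = 1.2713
Stable ⇔ ρ < 1: NO
Spare capacity = cμ − λ = 24.14 − 30.69 = -6.55/hr

Final: ρ = 1.2713; unstable; margin = -6.55/hr


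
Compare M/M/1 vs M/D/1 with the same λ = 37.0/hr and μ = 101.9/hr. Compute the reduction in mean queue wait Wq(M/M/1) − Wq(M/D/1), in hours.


ρ = 37.0/101.9 = 0.3631
Wq(M/M/1) = ρ/(μ−λ) = 0.3631/64.90 = 0.005595 hr
Wq(M/D/1) = ρ/(2(μ−λ)) = 0.002797 hr
Savings = 0.005595 − 0.002797 = 0.002797 hr

Final: 0.002797 hr


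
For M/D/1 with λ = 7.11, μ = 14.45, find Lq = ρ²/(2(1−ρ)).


ρ = 7.11/14.45 = 0.4920
M/D/1: Lq = ρ²/(2(1−ρ)) = 0.2421/(2·0.5080) = 0.23831

Final: 0.23831


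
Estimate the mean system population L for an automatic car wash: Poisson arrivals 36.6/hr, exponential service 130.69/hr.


ρ = λ/μ = 36.6/130.69 = 0.2801
L = ρ/(1−ρ) = 0.2801/(1 − 0.2801) = 0.2801/0.7199 = 0.3890

Final: 0.3890


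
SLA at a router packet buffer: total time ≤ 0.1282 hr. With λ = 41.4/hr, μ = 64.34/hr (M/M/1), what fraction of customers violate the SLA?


W ~ Exponential(μ−λ) for M/M/1.
μ − λ = 64.34 − 41.4 = 22.9400
P(W > t) = e^{−(μ−λ)t} = e^{−2.9409} = 0.052818

Final: 0.052818


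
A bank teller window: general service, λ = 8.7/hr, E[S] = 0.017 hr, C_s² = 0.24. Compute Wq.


ρ = λ·E[S] = 8.7·0.017 = 0.1479
E[S²] = E[S]²(1+C_s²) = 0.017²·(1+0.24) = 0.0003584
Wq = λ·E[S²]/(2(1−ρ)) = 8.7·0.0003584/(2·0.8521) = 0.001829 hr

Final: 0.001829 hr


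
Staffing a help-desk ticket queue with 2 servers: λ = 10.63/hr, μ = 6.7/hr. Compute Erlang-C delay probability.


a = λ/μ = 1.5866; ρ = a/2 = 0.7933
P₀ = 0.115273 (from M/M/c formula)
C(c,a) = [a^c/(c!(1−ρ))]·P₀ = [2.51720/(2·0.2067)]·0.115273
= 6.08852·0.115273 = 0.701840

Final: 0.701840


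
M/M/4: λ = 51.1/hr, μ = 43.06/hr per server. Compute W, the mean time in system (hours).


a = 1.1867; ρ = 0.2967; P₀ = 0.304238
Lq = P₀·a^c·ρ/(c!(1−ρ)²) = 0.01508
Wq = Lq/λ = 0.01508/51.1 = 0.0002951 hr
W = Wq + 1/μ = 0.0002951 + 0.02322 = 0.02352 hr

Final: 0.02352 hr


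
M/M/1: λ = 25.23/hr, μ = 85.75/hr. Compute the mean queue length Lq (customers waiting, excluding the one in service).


ρ = 25.23/85.75 = 0.2942
Lq = ρ²/(1−ρ) = 0.08657/0.7058 = 0.1227

Final: 0.1227


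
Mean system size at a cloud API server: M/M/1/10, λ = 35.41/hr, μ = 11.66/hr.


ρ = 35.41/11.66 = 3.0369
L = ρ[1 − (K+1)ρ^K + Kρ^(K+1)] / [(1−ρ)(1−ρ^(K+1))]
Numerator: 3.0369·(1 − 11·66722.723231 + 10·202628.784701) = 3924675.827351
Denominator: (-2.0369)·(-202627.784701) = 412728.120639
L = 3924675.827351/412728.120639 = 9.5091

Final: 9.5091


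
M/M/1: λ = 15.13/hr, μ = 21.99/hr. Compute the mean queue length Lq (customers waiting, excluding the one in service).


ρ = 15.13/21.99 = 0.6880
Lq = ρ²/(1−ρ) = 0.4734/0.3120 = 1.5175

Final: 1.5175


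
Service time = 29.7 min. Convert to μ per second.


μ = 1/(service time) in consistent units.
1 second = 0.0166667 min, so μ = 0.0166667/29.7 = 0.0005612 per second

Final: 0.0005612 /sec


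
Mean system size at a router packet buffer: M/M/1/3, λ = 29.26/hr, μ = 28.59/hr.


ρ = 29.26/28.59 = 1.0234
L = ρ[1 − (K+1)ρ^K + Kρ^(K+1)] / [(1−ρ)(1−ρ^(K+1))]
Numerator: 1.0234·(1 − 4·1.071965 + 3·1.097086) = 0.003479
Denominator: (-0.02343)·(-0.097086) = 0.002275
L = 0.003479/0.002275 = 1.5290

Final: 1.5290


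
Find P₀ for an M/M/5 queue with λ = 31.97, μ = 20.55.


a = λ/μ = 31.97/20.55 = 1.5557; ρ = a/c = 0.3111
Σ_{k=0}^{4} a^k/k! (terms k=0..4) = 1.00000 + 1.55572 + 1.21013 + 0.62754 + 0.24407 = 4.63745
Tail: a^5/(5!(1−ρ)) = 9.11285/(120·0.6889) = 0.11024
P₀ = 1/(4.63745 + 0.11024) = 1/4.74770 = 0.210628

Final: 0.210628


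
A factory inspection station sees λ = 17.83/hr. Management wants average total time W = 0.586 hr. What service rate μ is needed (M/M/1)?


W = 1/(μ−λ) ⇒ μ − λ = 1/W = 1/0.586 = 1.7065
μ = λ + 1/W = 17.83 + 1.7065 = 19.5365 per hr

Final: 19.5365 /hr


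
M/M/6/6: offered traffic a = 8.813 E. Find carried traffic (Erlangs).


B(6,8.813) = 0.431567 (Erlang-B)
Carried load = a(1 − B) = 8.813·(1 − 0.431567) = 8.813·0.568433 = 5.0096 E

Final: 5.0096 Erlangs


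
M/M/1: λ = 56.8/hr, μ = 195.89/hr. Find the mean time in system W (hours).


W = 1/(μ−λ) = 1/(195.89 − 56.8) = 1/139.09 = 0.007190 hr

Final: 0.007190 hr


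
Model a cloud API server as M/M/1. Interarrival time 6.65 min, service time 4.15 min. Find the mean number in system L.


λ = 60/6.65 = 9.0226 /hr
μ = 60/4.15 = 14.4578 /hr
ρ = λ/μ = 9.0226/14.4578 = 0.6241
L = ρ/(1−ρ) = 0.6241/0.3759 = 1.6600

Final: 1.6600


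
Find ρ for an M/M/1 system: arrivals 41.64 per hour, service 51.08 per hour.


ρ = λ/μ = 41.64/51.08 = 0.8152

Final: 0.8152


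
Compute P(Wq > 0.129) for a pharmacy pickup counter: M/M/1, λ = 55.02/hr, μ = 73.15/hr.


ρ = 55.02/73.15 = 0.7522
P(Wq > t) = ρ·e^{−(μ−λ)t} = 0.7522·e^{−2.3388}
= 0.7522·0.096446 = 0.072542

Final: 0.072542


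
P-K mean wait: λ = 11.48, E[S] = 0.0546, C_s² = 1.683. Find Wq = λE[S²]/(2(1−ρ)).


ρ = λ·E[S] = 11.48·0.0546 = 0.6268
E[S²] = E[S]²(1+C_s²) = 0.0546²·(1+1.683) = 0.007998
Wq = λ·E[S²]/(2(1−ρ)) = 11.48·0.007998/(2·0.3732) = 0.12302 hr

Final: 0.12302 hr
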